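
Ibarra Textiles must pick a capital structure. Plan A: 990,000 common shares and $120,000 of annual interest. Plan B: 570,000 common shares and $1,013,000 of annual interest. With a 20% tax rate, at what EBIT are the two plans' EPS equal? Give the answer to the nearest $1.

$2,224,929

Set EPS_A = EPS_B: (EBIT − $120,000)(1 − 0.20) ÷ 990,000 = (EBIT − $1,013,000)(1 − 0.20) ÷ 570,000.
The (1 − t) factor cancels: (EBIT − 120,000) × 570,000 = (EBIT − 1,013,000) × 990,000.
EBIT × (990,000 − 570,000) = 1,013,000 × 990,000 − 120,000 × 570,000 = 934,470,000,000, so EBIT = 934,470,000,000 ÷ 420,000 = 2,224,928.57.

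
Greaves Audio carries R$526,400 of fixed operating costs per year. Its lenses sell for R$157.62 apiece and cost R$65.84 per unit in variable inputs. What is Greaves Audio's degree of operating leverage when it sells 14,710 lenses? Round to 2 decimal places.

At 14,710 units, contribution = 14,710 × R$91.78 = R$1,350,083.80.
Operating income = contribution − fixed costs = R$1,350,083.80 − R$526,400 = R$823,683.80.
So DOL = total CM / EBIT = R$1,350,083.80 / R$823,683.80 = 1.6391.

1.64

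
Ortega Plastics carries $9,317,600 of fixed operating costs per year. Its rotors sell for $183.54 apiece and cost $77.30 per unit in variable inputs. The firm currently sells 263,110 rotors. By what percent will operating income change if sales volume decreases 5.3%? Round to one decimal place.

Total contribution margin = 263,110 × $106.24 = $27,952,806.40.
EBIT = $27,952,806.40 − $9,317,600 = $18,635,206.40.
Degree of operating leverage = $27,952,806.40 / $18,635,206.40 = 1.5000.
So EBIT moves 1.5000 × (-5.3%) = -7.9%.

-7.9%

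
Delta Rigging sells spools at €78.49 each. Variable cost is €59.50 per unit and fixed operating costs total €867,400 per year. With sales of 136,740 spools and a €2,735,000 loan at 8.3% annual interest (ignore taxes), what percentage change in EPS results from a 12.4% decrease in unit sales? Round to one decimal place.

At 136,740 units, contribution = 136,740 × €18.99 = €2,596,692.60.
Operating income = contribution − fixed costs = €2,596,692.60 − €867,400 = €1,729,292.60.
After interest of €227,005.00, pre-tax earnings = €1,502,287.60.
DCL = total CM / (EBIT − I) = €2,596,692.60 / €1,502,287.60 = 1.7285.
EPS therefore changes by 1.7285 × (-12.4%) = -21.4%.

-21.4%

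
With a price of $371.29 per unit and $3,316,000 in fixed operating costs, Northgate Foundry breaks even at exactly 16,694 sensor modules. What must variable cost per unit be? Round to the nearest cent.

Contribution per unit must be FC / Q = $3,316,000 / 16,694 = $198.6342.
Hence VC = price − CM = $371.29 − $198.6342 = $172.66.

$172.66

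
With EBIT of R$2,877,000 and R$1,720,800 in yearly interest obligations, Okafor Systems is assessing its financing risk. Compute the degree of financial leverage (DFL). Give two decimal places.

Interest = R$1,720,800.00.
DFL = EBIT ÷ (EBIT − I) = R$2,877,000 ÷ (R$2,877,000 − R$1,720,800.00) = R$2,877,000 ÷ R$1,156,200.00 = 2.4883.

2.49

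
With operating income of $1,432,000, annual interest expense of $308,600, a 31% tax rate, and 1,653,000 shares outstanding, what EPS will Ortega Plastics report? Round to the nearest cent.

Interest = $308,600.00, so EBT = $1,432,000 − $308,600.00 = $1,123,400.00.
Net income = $1,123,400.00 × (1 − 0.31) = $775,146.00.
EPS = $775,146.00 ÷ 1,653,000 = $0.47.

$0.47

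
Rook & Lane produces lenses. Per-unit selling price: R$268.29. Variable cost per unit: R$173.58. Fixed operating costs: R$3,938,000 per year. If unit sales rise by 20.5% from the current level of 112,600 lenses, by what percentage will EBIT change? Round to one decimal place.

Contribution at this volume is 112,600 × R$94.71 = R$10,664,346.00.
Subtracting fixed costs: EBIT = R$10,664,346.00 − R$3,938,000 = R$6,726,346.00.
So DOL = total CM / EBIT = R$10,664,346.00 / R$6,726,346.00 = 1.5855.
%ΔEBIT = DOL × %ΔSales = 1.5855 × +20.5% = +32.5%.

+32.5%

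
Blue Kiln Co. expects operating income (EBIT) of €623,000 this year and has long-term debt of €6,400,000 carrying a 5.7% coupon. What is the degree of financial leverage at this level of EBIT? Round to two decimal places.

2.41

Interest = €364,800.00.
Degree of financial leverage = EBIT / (EBIT − interest) = €623,000 / €258,200.00 = 2.4129.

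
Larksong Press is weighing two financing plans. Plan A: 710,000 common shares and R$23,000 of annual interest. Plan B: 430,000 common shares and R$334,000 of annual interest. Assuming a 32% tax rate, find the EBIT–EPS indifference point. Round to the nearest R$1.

R$811,607

At indifference, (EBIT − 23,000)(1 − t)/710,000 = (EBIT − 334,000)(1 − t)/430,000.
Cancelling (1 − t) and cross-multiplying: 430,000·(EBIT − 23,000) = 710,000·(EBIT − 334,000).
EBIT × (710,000 − 430,000) = 334,000 × 710,000 − 23,000 × 430,000 = 227,250,000,000, so EBIT = 227,250,000,000 ÷ 280,000 = 811,607.14.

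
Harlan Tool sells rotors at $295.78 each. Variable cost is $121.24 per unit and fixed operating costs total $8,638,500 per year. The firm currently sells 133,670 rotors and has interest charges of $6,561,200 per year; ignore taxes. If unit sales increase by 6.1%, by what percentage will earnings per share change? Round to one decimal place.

At 133,670 units, contribution = 133,670 × $174.54 = $23,330,761.80.
Operating income = contribution − fixed costs = $23,330,761.80 − $8,638,500 = $14,692,261.80.
After interest of $6,561,200.00, pre-tax earnings = $8,131,061.80.
Degree of combined leverage = contribution ÷ (EBIT − I) = $23,330,761.80 ÷ $8,131,061.80 = 2.8693.
%ΔEPS = DCL × %ΔSales = 2.8693 × +6.1% = +17.5%.

+17.5%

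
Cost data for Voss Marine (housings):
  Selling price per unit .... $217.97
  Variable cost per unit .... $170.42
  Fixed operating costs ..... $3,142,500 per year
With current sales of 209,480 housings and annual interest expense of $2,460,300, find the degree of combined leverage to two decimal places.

2.29

At 209,480 units, contribution = 209,480 × $47.55 = $9,960,774.00.
Subtracting fixed costs: EBIT = $9,960,774.00 − $3,142,500 = $6,818,274.00. Interest = $2,460,300.00, so EBIT − I = $4,357,974.00.
Degree of total leverage = total CM / (EBIT − interest) = $9,960,774.00 / $4,357,974.00 = 2.2856.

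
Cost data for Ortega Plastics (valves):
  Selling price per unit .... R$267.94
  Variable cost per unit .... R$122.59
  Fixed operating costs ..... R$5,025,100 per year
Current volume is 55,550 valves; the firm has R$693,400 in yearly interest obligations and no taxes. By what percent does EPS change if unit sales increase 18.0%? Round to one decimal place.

Contribution at this volume is 55,550 × R$145.35 = R$8,074,192.50.
EBIT = R$8,074,192.50 − R$5,025,100 = R$3,049,092.50.
After interest of R$693,400.00, pre-tax earnings = R$2,355,692.50.
DCL = total CM / (EBIT − I) = R$8,074,192.50 / R$2,355,692.50 = 3.4275.
%ΔEPS = DCL × %ΔSales = 3.4275 × +18.0% = +61.7%.

+61.7%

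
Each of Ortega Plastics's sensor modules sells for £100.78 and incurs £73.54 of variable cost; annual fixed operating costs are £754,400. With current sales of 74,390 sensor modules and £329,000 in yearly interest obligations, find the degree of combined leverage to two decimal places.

2.15

Contribution at this volume is 74,390 × £27.24 = £2,026,383.60.
Operating income = contribution − fixed costs = £2,026,383.60 − £754,400 = £1,271,983.60. Interest = £329,000.00, so EBIT − I = £942,983.60.
DCL = contribution ÷ (EBIT − I) = £2,026,383.60 ÷ £942,983.60 = 2.1489.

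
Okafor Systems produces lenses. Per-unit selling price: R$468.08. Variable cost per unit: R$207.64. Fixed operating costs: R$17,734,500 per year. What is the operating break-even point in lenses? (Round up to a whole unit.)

Contribution margin per unit = R$468.08 − R$207.64 = R$260.44.
Break-even volume = fixed costs ÷ CM per unit = R$17,734,500 ÷ R$260.44 = 68,094.38, so 68,095 lenses.

68,095 lenses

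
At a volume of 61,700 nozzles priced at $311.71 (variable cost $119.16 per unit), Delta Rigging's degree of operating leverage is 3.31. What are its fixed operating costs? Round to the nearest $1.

Total contribution margin = 61,700 × $192.55 = $11,880,335.00.
Since DOL = CM ÷ EBIT, EBIT = $11,880,335.00 ÷ 3.31 = $3,589,225.08.
And FC = contribution − EBIT = $11,880,335.00 − $3,589,225.08 = $8,291,110.

$8,291,110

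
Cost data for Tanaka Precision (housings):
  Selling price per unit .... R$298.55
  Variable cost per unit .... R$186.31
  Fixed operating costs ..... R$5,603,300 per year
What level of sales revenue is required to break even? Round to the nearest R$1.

R$14,904,359

CM per unit = R$298.55 − R$186.31 = R$112.24; CM ratio = R$112.24 / R$298.55 = 0.3760.
Break-even revenue = fixed costs × price ÷ CM = R$5,603,300 × R$298.55 ÷ R$112.24 = R$14,904,359.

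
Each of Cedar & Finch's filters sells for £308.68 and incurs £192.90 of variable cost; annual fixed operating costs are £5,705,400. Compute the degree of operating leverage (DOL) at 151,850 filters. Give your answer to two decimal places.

1.48

Contribution at this volume is 151,850 × £115.78 = £17,581,193.00.
Subtracting fixed costs: EBIT = £17,581,193.00 − £5,705,400 = £11,875,793.00.
Degree of operating leverage = £17,581,193.00 / £11,875,793.00 = 1.4804.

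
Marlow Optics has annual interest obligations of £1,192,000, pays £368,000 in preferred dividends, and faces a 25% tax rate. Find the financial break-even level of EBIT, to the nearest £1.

£1,682,667

Grossing the preferred dividend up to pre-tax terms: £368,000 / (1 − 0.25) = £490,666.67.
EPS = 0 when EBIT covers interest plus the pre-tax preferred burden: £1,192,000 + £490,666.67 = £1,682,666.67.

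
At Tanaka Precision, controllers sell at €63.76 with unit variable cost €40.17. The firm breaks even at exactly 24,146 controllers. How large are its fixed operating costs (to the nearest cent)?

Each unit contributes €63.76 − €40.17 = €23.59.
Since BE = FC / CM, FC = 24,146 × €23.59 = €569,604.14.

€569,604.14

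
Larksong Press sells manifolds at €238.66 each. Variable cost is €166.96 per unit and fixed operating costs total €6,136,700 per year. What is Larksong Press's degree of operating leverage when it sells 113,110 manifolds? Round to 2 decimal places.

At 113,110 units, contribution = 113,110 × €71.70 = €8,109,987.00.
EBIT = €8,109,987.00 − €6,136,700 = €1,973,287.00.
DOL = contribution ÷ EBIT = €8,109,987.00 ÷ €1,973,287.00 = 4.1099.

4.11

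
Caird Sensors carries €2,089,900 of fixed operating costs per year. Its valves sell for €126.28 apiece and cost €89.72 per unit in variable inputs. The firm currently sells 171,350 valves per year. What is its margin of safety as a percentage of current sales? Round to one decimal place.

66.6%

Contribution margin per unit = €126.28 − €89.72 = €36.56. Break-even units = €2,089,900 ÷ €36.56 = 57,163.57; break-even revenue = 57,163.57 × €126.28 = €7,218,615.21.
Current sales = 171,350 × €126.28 = €21,638,078.00.
Margin of safety = (€21,638,078.00 − €7,218,615.21) ÷ €21,638,078.00 = 66.6%.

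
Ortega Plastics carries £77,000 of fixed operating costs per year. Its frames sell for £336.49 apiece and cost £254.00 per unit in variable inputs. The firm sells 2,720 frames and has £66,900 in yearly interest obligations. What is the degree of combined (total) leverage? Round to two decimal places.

2.79

Contribution at this volume is 2,720 × £82.49 = £224,372.80.
EBIT = £224,372.80 − £77,000 = £147,372.80. Interest = £66,900.00.
DOL = £224,372.80 ÷ £147,372.80 = 1.5225; DFL = £147,372.80 ÷ £80,472.80 = 1.8313.
DCL = DOL × DFL = 1.5225 × 1.8313 = 2.7882.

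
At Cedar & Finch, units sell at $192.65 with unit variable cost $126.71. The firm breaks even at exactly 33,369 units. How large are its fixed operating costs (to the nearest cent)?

$2,200,351.86

Unit CM = price − variable cost = $192.65 − $126.71 = $65.94.
Fixed costs = break-even units × CM = 33,369 × $65.94 = $2,200,351.86.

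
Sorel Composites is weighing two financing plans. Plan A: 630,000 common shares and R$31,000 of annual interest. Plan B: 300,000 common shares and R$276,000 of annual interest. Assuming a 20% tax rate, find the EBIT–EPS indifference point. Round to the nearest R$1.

R$498,727

At indifference, (EBIT − 31,000)(1 − t)/630,000 = (EBIT − 276,000)(1 − t)/300,000.
Cancelling (1 − t) and cross-multiplying: 300,000·(EBIT − 31,000) = 630,000·(EBIT − 276,000).
EBIT × (630,000 − 300,000) = 276,000 × 630,000 − 31,000 × 300,000 = 164,580,000,000, so EBIT = 164,580,000,000 ÷ 330,000 = 498,727.27.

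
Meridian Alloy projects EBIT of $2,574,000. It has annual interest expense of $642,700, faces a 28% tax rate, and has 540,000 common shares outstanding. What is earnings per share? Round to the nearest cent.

Pre-tax income = $2,574,000 − $642,700.00 = $1,931,300.00.
Net income = $1,931,300.00 × (1 − 0.28) = $1,390,536.00.
EPS = $1,390,536.00 ÷ 540,000 = $2.58.

$2.58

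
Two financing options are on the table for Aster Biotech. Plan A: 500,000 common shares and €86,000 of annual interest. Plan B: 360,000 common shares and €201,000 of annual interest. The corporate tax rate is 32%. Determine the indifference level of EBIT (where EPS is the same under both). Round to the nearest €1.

At indifference, (EBIT − 86,000)(1 − t)/500,000 = (EBIT − 201,000)(1 − t)/360,000.
The (1 − t) factor cancels: (EBIT − 86,000) × 360,000 = (EBIT − 201,000) × 500,000.
EBIT × (500,000 − 360,000) = 201,000 × 500,000 − 86,000 × 360,000 = 69,540,000,000, so EBIT = 69,540,000,000 ÷ 140,000 = 496,714.29.

€496,714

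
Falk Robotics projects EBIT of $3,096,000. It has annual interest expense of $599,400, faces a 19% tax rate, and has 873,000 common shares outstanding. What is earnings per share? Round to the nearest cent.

$2.32

Interest = $599,400.00, so EBT = $3,096,000 − $599,400.00 = $2,496,600.00.
Net income = $2,496,600.00 × (1 − 0.19) = $2,022,246.00.
Per share: $2,022,246.00 / 873,000 shares = $2.32.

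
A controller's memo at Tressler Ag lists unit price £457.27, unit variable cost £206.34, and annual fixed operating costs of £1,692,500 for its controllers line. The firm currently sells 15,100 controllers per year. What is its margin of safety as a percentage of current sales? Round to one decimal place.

Unit CM = price − variable cost = £457.27 − £206.34 = £250.93. Break-even units = £1,692,500 ÷ £250.93 = 6,744.91; break-even revenue = 6,744.91 × £457.27 = £3,084,244.51.
Current sales = 15,100 × £457.27 = £6,904,777.00.
Margin of safety = (£6,904,777.00 − £3,084,244.51) ÷ £6,904,777.00 = 55.3%.

55.3%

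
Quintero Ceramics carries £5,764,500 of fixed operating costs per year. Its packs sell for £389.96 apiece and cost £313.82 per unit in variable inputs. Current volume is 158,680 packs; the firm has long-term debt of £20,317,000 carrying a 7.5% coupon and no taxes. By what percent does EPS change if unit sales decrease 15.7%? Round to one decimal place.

Total contribution margin = 158,680 × £76.14 = £12,081,895.20.
Operating income = contribution − fixed costs = £12,081,895.20 − £5,764,500 = £6,317,395.20.
After interest of £1,523,775.00, pre-tax earnings = £4,793,620.20.
Degree of combined leverage = contribution ÷ (EBIT − I) = £12,081,895.20 ÷ £4,793,620.20 = 2.5204.
%ΔEPS = DCL × %ΔSales = 2.5204 × -15.7% = -39.6%.

-39.6%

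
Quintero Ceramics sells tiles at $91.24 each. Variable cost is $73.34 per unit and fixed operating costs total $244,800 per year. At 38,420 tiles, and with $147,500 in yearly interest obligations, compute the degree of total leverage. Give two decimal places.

2.33

Total contribution margin = 38,420 × $17.90 = $687,718.00.
EBIT = $687,718.00 − $244,800 = $442,918.00. Interest = $147,500.00.
DOL = $687,718.00 ÷ $442,918.00 = 1.5527; DFL = $442,918.00 ÷ $295,418.00 = 1.4993.
Combined leverage = 1.5527 × 1.4993 = 2.3280.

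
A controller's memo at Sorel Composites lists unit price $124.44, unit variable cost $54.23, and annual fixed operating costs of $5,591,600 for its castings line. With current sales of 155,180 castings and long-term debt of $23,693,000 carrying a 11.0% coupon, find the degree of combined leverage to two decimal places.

4.04

Contribution at this volume is 155,180 × $70.21 = $10,895,187.80.
EBIT = $10,895,187.80 − $5,591,600 = $5,303,587.80. Interest = $2,606,230.00.
DOL = $10,895,187.80 ÷ $5,303,587.80 = 2.0543; DFL = $5,303,587.80 ÷ $2,697,357.80 = 1.9662.
Combined leverage = 2.0543 × 1.9662 = 4.0392.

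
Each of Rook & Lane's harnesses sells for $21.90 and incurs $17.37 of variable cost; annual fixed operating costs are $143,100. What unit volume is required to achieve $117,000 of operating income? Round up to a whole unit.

Each unit contributes $21.90 − $17.37 = $4.53.
Required volume = (fixed costs + target profit) ÷ CM = ($143,100 + $117,000) ÷ $4.53 = 57,417.22, so 57,418 harnesses.

57,418 harnesses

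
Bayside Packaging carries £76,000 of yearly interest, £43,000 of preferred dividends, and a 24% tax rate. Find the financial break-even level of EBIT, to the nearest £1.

Grossing the preferred dividend up to pre-tax terms: £43,000 / (1 − 0.24) = £56,578.95.
Financial break-even EBIT = interest + D_p ÷ (1 − t) = £76,000 + £56,578.95 = £132,578.95.

£132,579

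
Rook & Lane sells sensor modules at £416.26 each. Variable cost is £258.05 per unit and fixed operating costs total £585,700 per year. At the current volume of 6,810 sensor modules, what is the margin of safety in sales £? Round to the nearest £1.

Contribution margin per unit = £416.26 − £258.05 = £158.21. Break-even units = £585,700 ÷ £158.21 = 3,702.04; break-even revenue = 3,702.04 × £416.26 = £1,541,011.83.
Current sales = 6,810 × £416.26 = £2,834,730.60.
Margin of safety = £2,834,730.60 − £1,541,011.83 = £1,293,719.

£1,293,719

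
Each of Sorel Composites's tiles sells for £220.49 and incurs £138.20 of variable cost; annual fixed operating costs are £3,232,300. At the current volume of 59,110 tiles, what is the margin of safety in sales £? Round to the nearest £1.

£4,372,454

Contribution margin per unit = £220.49 − £138.20 = £82.29. Break-even units = £3,232,300 ÷ £82.29 = 39,279.38; break-even revenue = 39,279.38 × £220.49 = £8,660,710.01.
Current sales = 59,110 × £220.49 = £13,033,163.90.
Margin of safety = £13,033,163.90 − £8,660,710.01 = £4,372,454.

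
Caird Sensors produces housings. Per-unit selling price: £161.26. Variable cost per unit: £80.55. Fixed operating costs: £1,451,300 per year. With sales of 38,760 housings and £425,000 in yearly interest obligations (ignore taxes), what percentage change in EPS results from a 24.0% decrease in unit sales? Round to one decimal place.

At 38,760 units, contribution = 38,760 × £80.71 = £3,128,319.60.
Operating income = contribution − fixed costs = £3,128,319.60 − £1,451,300 = £1,677,019.60.
After interest of £425,000.00, pre-tax earnings = £1,252,019.60.
DCL = total CM / (EBIT − I) = £3,128,319.60 / £1,252,019.60 = 2.4986.
%ΔEPS = DCL × %ΔSales = 2.4986 × -24.0% = -60.0%.

-60.0%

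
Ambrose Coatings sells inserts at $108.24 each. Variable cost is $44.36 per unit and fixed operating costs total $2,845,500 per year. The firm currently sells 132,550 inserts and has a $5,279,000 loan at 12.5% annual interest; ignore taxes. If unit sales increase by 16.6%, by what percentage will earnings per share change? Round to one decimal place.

+28.3%

Total contribution margin = 132,550 × $63.88 = $8,467,294.00.
Operating income = contribution − fixed costs = $8,467,294.00 − $2,845,500 = $5,621,794.00.
After interest of $659,875.00, pre-tax earnings = $4,961,919.00.
DCL = total CM / (EBIT − I) = $8,467,294.00 / $4,961,919.00 = 1.7065.
EPS therefore changes by 1.7065 × (+16.6%) = +28.3%.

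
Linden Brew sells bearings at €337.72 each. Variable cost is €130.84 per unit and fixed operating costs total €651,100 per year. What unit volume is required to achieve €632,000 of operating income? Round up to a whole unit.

Unit CM = price − variable cost = €337.72 − €130.84 = €206.88.
Need Q such that Q × €206.88 − €651,100 = €632,000, i.e. Q = €1,283,100 / €206.88 = 6,202.15 → 6,203.

6,203 bearings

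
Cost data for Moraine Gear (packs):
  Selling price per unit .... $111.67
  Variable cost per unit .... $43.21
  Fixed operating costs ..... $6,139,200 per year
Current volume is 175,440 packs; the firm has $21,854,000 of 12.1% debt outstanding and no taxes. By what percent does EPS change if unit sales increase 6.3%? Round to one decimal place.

+23.4%

Total contribution margin = 175,440 × $68.46 = $12,010,622.40.
Operating income = contribution − fixed costs = $12,010,622.40 − $6,139,200 = $5,871,422.40.
After interest of $2,644,334.00, pre-tax earnings = $3,227,088.40.
DCL = total CM / (EBIT − I) = $12,010,622.40 / $3,227,088.40 = 3.7218.
%ΔEPS = DCL × %ΔSales = 3.7218 × +6.3% = +23.4%.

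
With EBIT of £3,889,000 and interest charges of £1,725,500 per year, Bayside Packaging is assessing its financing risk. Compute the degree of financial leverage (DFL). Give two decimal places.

1.80

Annual interest charges come to £1,725,500.00.
Degree of financial leverage = EBIT / (EBIT − interest) = £3,889,000 / £2,163,500.00 = 1.7976.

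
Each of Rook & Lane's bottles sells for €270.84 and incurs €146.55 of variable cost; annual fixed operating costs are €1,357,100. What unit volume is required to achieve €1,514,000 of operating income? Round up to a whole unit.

Unit CM = price − variable cost = €270.84 − €146.55 = €124.29.
Units = (FC + target) / CM = (€1,357,100 + €1,514,000) / €124.29 = 23,100.01, so 23,101 bottles.

23,101 bottles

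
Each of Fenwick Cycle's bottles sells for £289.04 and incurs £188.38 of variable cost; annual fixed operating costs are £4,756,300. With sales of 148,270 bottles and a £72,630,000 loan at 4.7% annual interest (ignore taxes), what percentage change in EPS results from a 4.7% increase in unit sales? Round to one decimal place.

+10.4%

At 148,270 units, contribution = 148,270 × £100.66 = £14,924,858.20.
Subtracting fixed costs: EBIT = £14,924,858.20 − £4,756,300 = £10,168,558.20.
Interest = £3,413,610.00, so EBIT − I = £6,754,948.20.
Degree of combined leverage = contribution ÷ (EBIT − I) = £14,924,858.20 ÷ £6,754,948.20 = 2.2095.
EPS therefore changes by 2.2095 × (+4.7%) = +10.4%.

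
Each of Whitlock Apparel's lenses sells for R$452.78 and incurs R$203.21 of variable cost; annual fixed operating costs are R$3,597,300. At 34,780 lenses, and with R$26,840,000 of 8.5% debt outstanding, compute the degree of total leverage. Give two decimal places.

3.10

Total contribution margin = 34,780 × R$249.57 = R$8,680,044.60.
EBIT = R$8,680,044.60 − R$3,597,300 = R$5,082,744.60. Interest = R$2,281,400.00.
DOL = R$8,680,044.60 ÷ R$5,082,744.60 = 1.7077; DFL = R$5,082,744.60 ÷ R$2,801,344.60 = 1.8144.
Combined leverage = 1.7077 × 1.8144 = 3.0985.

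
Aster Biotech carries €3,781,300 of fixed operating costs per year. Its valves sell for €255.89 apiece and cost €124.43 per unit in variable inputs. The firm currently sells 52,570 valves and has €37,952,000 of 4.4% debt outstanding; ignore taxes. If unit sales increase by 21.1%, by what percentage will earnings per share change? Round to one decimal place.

+99.9%

Contribution at this volume is 52,570 × €131.46 = €6,910,852.20.
Subtracting fixed costs: EBIT = €6,910,852.20 − €3,781,300 = €3,129,552.20.
Interest = €1,669,888.00, so EBIT − I = €1,459,664.20.
Degree of combined leverage = contribution ÷ (EBIT − I) = €6,910,852.20 ÷ €1,459,664.20 = 4.7345.
EPS therefore changes by 4.7345 × (+21.1%) = +99.9%.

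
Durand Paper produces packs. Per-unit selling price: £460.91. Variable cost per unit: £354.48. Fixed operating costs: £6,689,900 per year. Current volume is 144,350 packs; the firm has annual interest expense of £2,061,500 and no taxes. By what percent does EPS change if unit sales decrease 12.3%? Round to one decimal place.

-28.6%

Total contribution margin = 144,350 × £106.43 = £15,363,170.50.
Subtracting fixed costs: EBIT = £15,363,170.50 − £6,689,900 = £8,673,270.50.
Interest = £2,061,500.00, so EBIT − I = £6,611,770.50.
DCL = total CM / (EBIT − I) = £15,363,170.50 / £6,611,770.50 = 2.3236.
EPS therefore changes by 2.3236 × (-12.3%) = -28.6%.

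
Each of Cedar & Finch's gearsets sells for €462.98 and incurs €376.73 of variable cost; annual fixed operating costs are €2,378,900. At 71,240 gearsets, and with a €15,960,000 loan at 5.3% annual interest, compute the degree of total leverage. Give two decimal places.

2.10

Contribution at this volume is 71,240 × €86.25 = €6,144,450.00.
EBIT = €6,144,450.00 − €2,378,900 = €3,765,550.00. Interest = €845,880.00, so EBIT − I = €2,919,670.00.
DCL = contribution ÷ (EBIT − I) = €6,144,450.00 ÷ €2,919,670.00 = 2.1045.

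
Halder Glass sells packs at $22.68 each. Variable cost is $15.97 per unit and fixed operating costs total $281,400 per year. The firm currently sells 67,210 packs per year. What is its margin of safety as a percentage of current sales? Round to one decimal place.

Contribution margin per unit = $22.68 − $15.97 = $6.71. Break-even units = $281,400 ÷ $6.71 = 41,937.41; break-even revenue = 41,937.41 × $22.68 = $951,140.39.
Actual sales revenue = 67,210 × $22.68 = $1,524,322.80.
Margin of safety = ($1,524,322.80 − $951,140.39) ÷ $1,524,322.80 = 37.6%.

37.6%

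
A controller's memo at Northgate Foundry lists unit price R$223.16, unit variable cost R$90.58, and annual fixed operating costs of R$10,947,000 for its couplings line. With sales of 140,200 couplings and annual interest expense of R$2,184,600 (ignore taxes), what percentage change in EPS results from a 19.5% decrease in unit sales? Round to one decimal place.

-66.4%

At 140,200 units, contribution = 140,200 × R$132.58 = R$18,587,716.00.
Subtracting fixed costs: EBIT = R$18,587,716.00 − R$10,947,000 = R$7,640,716.00.
Interest = R$2,184,600.00, so EBIT − I = R$5,456,116.00.
DCL = total CM / (EBIT − I) = R$18,587,716.00 / R$5,456,116.00 = 3.4068.
EPS therefore changes by 3.4068 × (-19.5%) = -66.4%.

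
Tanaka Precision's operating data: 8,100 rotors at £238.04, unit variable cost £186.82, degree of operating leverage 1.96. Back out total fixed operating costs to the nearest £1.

Total contribution margin = 8,100 × £51.22 = £414,882.00.
DOL = contribution / EBIT, so EBIT = £414,882.00 / 1.96 = £211,674.49.
Fixed costs = CM − EBIT = £414,882.00 − £211,674.49 = £203,208.

£203,208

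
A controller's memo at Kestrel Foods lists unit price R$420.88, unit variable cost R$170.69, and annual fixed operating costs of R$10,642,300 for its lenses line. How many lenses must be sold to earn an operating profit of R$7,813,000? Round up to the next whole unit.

73,766 lenses

Each unit contributes R$420.88 − R$170.69 = R$250.19.
Required volume = (fixed costs + target profit) ÷ CM = (R$10,642,300 + R$7,813,000) ÷ R$250.19 = 73,765.14, so 73,766 lenses.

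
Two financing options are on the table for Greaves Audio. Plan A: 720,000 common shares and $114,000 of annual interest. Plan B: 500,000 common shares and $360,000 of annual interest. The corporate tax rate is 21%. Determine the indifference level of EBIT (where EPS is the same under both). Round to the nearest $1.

$919,091

Set EPS_A = EPS_B: (EBIT − $114,000)(1 − 0.21) ÷ 720,000 = (EBIT − $360,000)(1 − 0.21) ÷ 500,000.
The (1 − t) factor cancels: (EBIT − 114,000) × 500,000 = (EBIT − 360,000) × 720,000.
Solving, EBIT = (360,000·720,000 − 114,000·500,000) / (720,000 − 500,000) = 202,200,000,000 / 220,000 = 919,090.91.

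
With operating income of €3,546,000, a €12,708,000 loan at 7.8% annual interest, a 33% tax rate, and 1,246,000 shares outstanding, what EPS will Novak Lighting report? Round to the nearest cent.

Pre-tax income = €3,546,000 − €991,224.00 = €2,554,776.00.
Net income = €2,554,776.00 × (1 − 0.33) = €1,711,699.92.
EPS = €1,711,699.92 ÷ 1,246,000 = €1.37.

€1.37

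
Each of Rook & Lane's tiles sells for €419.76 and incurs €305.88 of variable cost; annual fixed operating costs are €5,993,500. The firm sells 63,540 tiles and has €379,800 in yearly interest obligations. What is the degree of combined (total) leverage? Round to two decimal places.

Total contribution margin = 63,540 × €113.88 = €7,235,935.20.
EBIT = €7,235,935.20 − €5,993,500 = €1,242,435.20. Interest = €379,800.00.
DOL = €7,235,935.20 ÷ €1,242,435.20 = 5.8240; DFL = €1,242,435.20 ÷ €862,635.20 = 1.4403.
Combined leverage = 5.8240 × 1.4403 = 8.3883.

8.39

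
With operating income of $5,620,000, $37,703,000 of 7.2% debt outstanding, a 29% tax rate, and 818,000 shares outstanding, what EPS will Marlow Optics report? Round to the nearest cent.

Pre-tax income = $5,620,000 − $2,714,616.00 = $2,905,384.00.
Net income = $2,905,384.00 × (1 − 0.29) = $2,062,822.64.
EPS = $2,062,822.64 ÷ 818,000 = $2.52.

$2.52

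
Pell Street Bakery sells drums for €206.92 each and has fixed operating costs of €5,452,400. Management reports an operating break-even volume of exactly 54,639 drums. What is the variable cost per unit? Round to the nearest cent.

Contribution per unit must be FC / Q = €5,452,400 / 54,639 = €99.7895.
Hence VC = price − CM = €206.92 − €99.7895 = €107.13.

€107.13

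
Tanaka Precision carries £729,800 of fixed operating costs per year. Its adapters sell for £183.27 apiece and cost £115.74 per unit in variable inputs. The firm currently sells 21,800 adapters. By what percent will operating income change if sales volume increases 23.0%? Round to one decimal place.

+45.6%

Contribution at this volume is 21,800 × £67.53 = £1,472,154.00.
Subtracting fixed costs: EBIT = £1,472,154.00 − £729,800 = £742,354.00.
So DOL = total CM / EBIT = £1,472,154.00 / £742,354.00 = 1.9831.
Operating income changes by 1.9831 × +23.0% = +45.6%.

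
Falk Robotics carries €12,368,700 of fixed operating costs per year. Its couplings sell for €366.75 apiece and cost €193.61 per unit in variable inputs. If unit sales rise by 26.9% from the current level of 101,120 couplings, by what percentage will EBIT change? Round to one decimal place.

Total contribution margin = 101,120 × €173.14 = €17,507,916.80.
Subtracting fixed costs: EBIT = €17,507,916.80 − €12,368,700 = €5,139,216.80.
Degree of operating leverage = €17,507,916.80 / €5,139,216.80 = 3.4067.
%ΔEBIT = DOL × %ΔSales = 3.4067 × +26.9% = +91.6%.

+91.6%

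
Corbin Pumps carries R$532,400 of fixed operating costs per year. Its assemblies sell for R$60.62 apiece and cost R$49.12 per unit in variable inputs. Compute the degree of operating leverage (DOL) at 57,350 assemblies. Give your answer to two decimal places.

5.19

At 57,350 units, contribution = 57,350 × R$11.50 = R$659,525.00.
EBIT = R$659,525.00 − R$532,400 = R$127,125.00.
DOL = contribution ÷ EBIT = R$659,525.00 ÷ R$127,125.00 = 5.1880.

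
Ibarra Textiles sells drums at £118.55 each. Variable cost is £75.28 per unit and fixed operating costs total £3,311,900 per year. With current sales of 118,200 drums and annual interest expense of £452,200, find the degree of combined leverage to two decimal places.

Total contribution margin = 118,200 × £43.27 = £5,114,514.00.
EBIT = £5,114,514.00 − £3,311,900 = £1,802,614.00. Interest = £452,200.00.
DOL = £5,114,514.00 ÷ £1,802,614.00 = 2.8373; DFL = £1,802,614.00 ÷ £1,350,414.00 = 1.3349.
Combined leverage = 2.8373 × 1.3349 = 3.7875.

3.79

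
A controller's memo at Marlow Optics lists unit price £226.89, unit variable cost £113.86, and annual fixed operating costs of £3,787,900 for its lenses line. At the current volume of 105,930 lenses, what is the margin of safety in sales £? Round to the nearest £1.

Each unit contributes £226.89 − £113.86 = £113.03. Break-even units = £3,787,900 ÷ £113.03 = 33,512.34; break-even revenue = 33,512.34 × £226.89 = £7,603,615.24.
Current sales = 105,930 × £226.89 = £24,034,457.70.
Margin of safety = £24,034,457.70 − £7,603,615.24 = £16,430,842.

£16,430,842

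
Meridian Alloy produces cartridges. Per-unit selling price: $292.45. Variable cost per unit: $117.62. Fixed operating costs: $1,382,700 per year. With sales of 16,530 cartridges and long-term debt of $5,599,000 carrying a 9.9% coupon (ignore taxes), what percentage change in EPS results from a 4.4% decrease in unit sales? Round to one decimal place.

-13.3%

Total contribution margin = 16,530 × $174.83 = $2,889,939.90.
Operating income = contribution − fixed costs = $2,889,939.90 − $1,382,700 = $1,507,239.90.
After interest of $554,301.00, pre-tax earnings = $952,938.90.
Degree of combined leverage = contribution ÷ (EBIT − I) = $2,889,939.90 ÷ $952,938.90 = 3.0327.
EPS therefore changes by 3.0327 × (-4.4%) = -13.3%.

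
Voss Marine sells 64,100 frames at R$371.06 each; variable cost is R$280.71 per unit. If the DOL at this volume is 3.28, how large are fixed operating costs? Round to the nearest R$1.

Contribution at this volume is 64,100 × R$90.35 = R$5,791,435.00.
DOL = contribution / EBIT, so EBIT = R$5,791,435.00 / 3.28 = R$1,765,681.40.
Fixed costs = CM − EBIT = R$5,791,435.00 − R$1,765,681.40 = R$4,025,754.

R$4,025,754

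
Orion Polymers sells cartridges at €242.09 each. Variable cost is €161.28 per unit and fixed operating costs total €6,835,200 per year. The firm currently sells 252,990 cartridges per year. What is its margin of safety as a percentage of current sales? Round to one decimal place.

66.6%

Each unit contributes €242.09 − €161.28 = €80.81. Break-even units = €6,835,200 ÷ €80.81 = 84,583.59; break-even revenue = 84,583.59 × €242.09 = €20,476,841.58.
Actual sales revenue = 252,990 × €242.09 = €61,246,349.10.
Margin of safety = (€61,246,349.10 − €20,476,841.58) ÷ €61,246,349.10 = 66.6%.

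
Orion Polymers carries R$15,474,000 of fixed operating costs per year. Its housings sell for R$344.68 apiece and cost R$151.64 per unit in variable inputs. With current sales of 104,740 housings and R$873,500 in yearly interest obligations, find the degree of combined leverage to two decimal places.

Contribution at this volume is 104,740 × R$193.04 = R$20,219,009.60.
Operating income = contribution − fixed costs = R$20,219,009.60 − R$15,474,000 = R$4,745,009.60. Interest = R$873,500.00, so EBIT − I = R$3,871,509.60.
DCL = contribution ÷ (EBIT − I) = R$20,219,009.60 ÷ R$3,871,509.60 = 5.2225.

5.22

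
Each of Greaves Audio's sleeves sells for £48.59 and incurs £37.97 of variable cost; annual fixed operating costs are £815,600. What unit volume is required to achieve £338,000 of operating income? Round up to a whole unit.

108,626 sleeves

Contribution margin per unit = £48.59 − £37.97 = £10.62.
Need Q such that Q × £10.62 − £815,600 = £338,000, i.e. Q = £1,153,600 / £10.62 = 108,625.24 → 108,626.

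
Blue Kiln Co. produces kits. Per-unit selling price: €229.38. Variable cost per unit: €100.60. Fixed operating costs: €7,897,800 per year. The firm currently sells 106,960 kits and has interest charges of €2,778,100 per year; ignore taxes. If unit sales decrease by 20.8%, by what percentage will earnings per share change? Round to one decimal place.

-92.5%

Contribution at this volume is 106,960 × €128.78 = €13,774,308.80.
Subtracting fixed costs: EBIT = €13,774,308.80 − €7,897,800 = €5,876,508.80.
Interest = €2,778,100.00, so EBIT − I = €3,098,408.80.
DCL = total CM / (EBIT − I) = €13,774,308.80 / €3,098,408.80 = 4.4456.
EPS therefore changes by 4.4456 × (-20.8%) = -92.5%.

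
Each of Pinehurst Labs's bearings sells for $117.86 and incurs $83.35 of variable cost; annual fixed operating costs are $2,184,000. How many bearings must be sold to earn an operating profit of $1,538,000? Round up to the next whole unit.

107,853 bearings

Contribution margin per unit = $117.86 − $83.35 = $34.51.
Need Q such that Q × $34.51 − $2,184,000 = $1,538,000, i.e. Q = $3,722,000 / $34.51 = 107,852.80 → 107,853.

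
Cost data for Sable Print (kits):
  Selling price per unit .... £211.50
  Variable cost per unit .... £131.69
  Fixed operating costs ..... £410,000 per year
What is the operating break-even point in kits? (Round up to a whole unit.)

Contribution margin per unit = £211.50 − £131.69 = £79.81.
Break-even volume = fixed costs ÷ CM per unit = £410,000 ÷ £79.81 = 5,137.20, so 5,138 kits.

5,138 kits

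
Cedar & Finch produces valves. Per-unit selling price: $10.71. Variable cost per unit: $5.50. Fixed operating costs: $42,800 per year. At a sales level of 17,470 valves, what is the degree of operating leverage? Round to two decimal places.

Total contribution margin = 17,470 × $5.21 = $91,018.70.
Operating income = contribution − fixed costs = $91,018.70 − $42,800 = $48,218.70.
So DOL = total CM / EBIT = $91,018.70 / $48,218.70 = 1.8876.

1.89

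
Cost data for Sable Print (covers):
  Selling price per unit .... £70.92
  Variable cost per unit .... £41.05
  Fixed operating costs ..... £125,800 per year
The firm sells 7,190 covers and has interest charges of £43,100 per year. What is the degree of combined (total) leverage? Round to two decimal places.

Contribution at this volume is 7,190 × £29.87 = £214,765.30.
EBIT = £214,765.30 − £125,800 = £88,965.30. Interest = £43,100.00.
DOL = £214,765.30 ÷ £88,965.30 = 2.4140; DFL = £88,965.30 ÷ £45,865.30 = 1.9397.
DCL = DOL × DFL = 2.4140 × 1.9397 = 4.6824.

4.68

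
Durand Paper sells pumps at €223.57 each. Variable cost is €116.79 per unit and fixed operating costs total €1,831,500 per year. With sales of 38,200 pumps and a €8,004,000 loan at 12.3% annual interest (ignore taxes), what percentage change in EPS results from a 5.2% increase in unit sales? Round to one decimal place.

At 38,200 units, contribution = 38,200 × €106.78 = €4,078,996.00.
Operating income = contribution − fixed costs = €4,078,996.00 − €1,831,500 = €2,247,496.00.
After interest of €984,492.00, pre-tax earnings = €1,263,004.00.
Degree of combined leverage = contribution ÷ (EBIT − I) = €4,078,996.00 ÷ €1,263,004.00 = 3.2296.
EPS therefore changes by 3.2296 × (+5.2%) = +16.8%.

+16.8%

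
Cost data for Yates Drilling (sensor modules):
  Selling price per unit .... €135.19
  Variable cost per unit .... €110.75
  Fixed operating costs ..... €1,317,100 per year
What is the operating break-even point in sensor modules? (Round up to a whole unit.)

Each unit contributes €135.19 − €110.75 = €24.44.
Break-even volume = fixed costs ÷ CM per unit = €1,317,100 ÷ €24.44 = 53,891.16, so 53,892 sensor modules.

53,892 sensor modules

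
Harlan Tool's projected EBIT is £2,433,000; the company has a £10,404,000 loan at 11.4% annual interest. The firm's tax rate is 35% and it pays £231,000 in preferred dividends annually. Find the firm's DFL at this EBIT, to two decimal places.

2.73

Interest = £1,186,056.00.
Preferred dividends grossed up pre-tax: £231,000 / (1 − 0.35) = £355,384.62.
DFL = EBIT ÷ [EBIT − I − D_p/(1−t)] = £2,433,000 ÷ [£2,433,000 − £1,186,056.00 − £355,384.62] = £2,433,000 ÷ £891,559.38 = 2.7289.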